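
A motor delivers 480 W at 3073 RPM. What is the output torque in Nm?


omega = 3073 * 2*pi/60 = 321.8038 rad/s
tau = P / omega = 480 / 321.8038
= 1.4916 Nm


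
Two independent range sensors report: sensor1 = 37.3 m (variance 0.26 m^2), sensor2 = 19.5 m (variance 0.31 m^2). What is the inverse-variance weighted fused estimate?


w1 = (1/var1) / (1/var1 + 1/var2)
   = 3.8462 / (3.8462 + 3.2258) = 0.5439
w2 = 1 - w1 = 0.4561
fused = w1*s1 + w2*s2 = 20.286 + 8.8947
= 29.1807 m


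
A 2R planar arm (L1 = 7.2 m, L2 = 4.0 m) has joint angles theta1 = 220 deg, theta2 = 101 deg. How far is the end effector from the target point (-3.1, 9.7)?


End effector via forward kinematics:
x = L1*cos(t1) + L2*cos(t1+t2) = -2.4069
y = L1*sin(t1) + L2*sin(t1+t2) = -7.1454
Distance to target:
d = sqrt((-3.1 - -2.4069)^2 + (9.7 - -7.1454)^2)
= sqrt(0.4803 + 283.7659)
= 16.8596 m


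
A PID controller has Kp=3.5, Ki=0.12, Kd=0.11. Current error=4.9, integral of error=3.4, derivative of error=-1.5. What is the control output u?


u = Kp*e + Ki*int(e) + Kd*de/dt
= 3.5*4.9 + 0.12*3.4 + 0.11*(-1.5)
= 17.15 + 0.408 + -0.165
= 17.393


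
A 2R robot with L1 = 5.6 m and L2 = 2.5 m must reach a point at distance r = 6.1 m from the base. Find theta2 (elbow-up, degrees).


cos(theta2) = (r^2 - L1^2 - L2^2) / (2*L1*L2)
cos(theta2) = (37.21 - 31.36 - 6.25) / 28.0
cos(theta2) = -0.014286
theta2 = 90.8185 degrees


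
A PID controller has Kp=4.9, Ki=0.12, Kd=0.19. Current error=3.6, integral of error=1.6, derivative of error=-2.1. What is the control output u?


u = Kp*e + Ki*int(e) + Kd*de/dt
= 4.9*3.6 + 0.12*1.6 + 0.19*(-2.1)
= 17.64 + 0.192 + -0.399
= 17.433


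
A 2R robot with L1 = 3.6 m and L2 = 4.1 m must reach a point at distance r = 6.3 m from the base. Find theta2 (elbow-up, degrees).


cos(theta2) = (r^2 - L1^2 - L2^2) / (2*L1*L2)
cos(theta2) = (39.69 - 12.96 - 16.81) / 29.52
cos(theta2) = 0.336043
theta2 = 70.364 degrees


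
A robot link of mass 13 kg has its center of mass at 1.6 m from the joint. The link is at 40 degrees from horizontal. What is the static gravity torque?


tau = m*g*L*cos(angle)
= 13 * 9.81 * 1.6 * cos(40 deg)
= 13 * 9.81 * 1.6 * 0.766
= 156.3098 Nm


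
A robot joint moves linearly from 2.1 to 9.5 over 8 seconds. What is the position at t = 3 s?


s = t/T = 3/8 = 0.375
p(t) = p0 + (pf-p0)*s
= 2.1 + (9.5 - 2.1) * 0.375
= 4.875


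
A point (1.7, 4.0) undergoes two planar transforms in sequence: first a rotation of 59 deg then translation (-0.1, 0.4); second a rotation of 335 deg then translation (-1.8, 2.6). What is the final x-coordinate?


After transform 1:
x1 = cos(59)*1.7 - sin(59)*4.0 + -0.1 = -2.6531
y1 = sin(59)*1.7 + cos(59)*4.0 + 0.4 = 3.9173
After transform 2:
x2 = cos(335)*-2.6531 - sin(335)*3.9173 + -1.8
= -2.549


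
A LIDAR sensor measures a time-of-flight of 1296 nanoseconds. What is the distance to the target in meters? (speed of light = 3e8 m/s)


tof = 1296 ns = 1.296e-06 s
dist = c * tof / 2
= 3e8 * 1.296e-06 / 2
= 194.4 m


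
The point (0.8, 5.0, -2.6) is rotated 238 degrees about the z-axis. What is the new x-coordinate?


Rotation about z-axis: x' = x*cos(theta) - y*sin(theta)
= 0.8 * -0.5299 - 5.0 * -0.848
= 3.8163


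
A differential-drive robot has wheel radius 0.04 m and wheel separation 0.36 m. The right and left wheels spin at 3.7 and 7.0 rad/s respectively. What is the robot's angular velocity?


vR = r*wR = 0.04*3.7 = 0.148 m/s
vL = r*wL = 0.04*7.0 = 0.28 m/s
v = (vR+vL)/2 = 0.214 m/s
omega = (vR-vL)/L = -0.3667 rad/s
angular velocity = -0.3667 rad/s


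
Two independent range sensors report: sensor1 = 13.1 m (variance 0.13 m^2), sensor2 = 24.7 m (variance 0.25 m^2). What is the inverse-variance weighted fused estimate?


w1 = (1/var1) / (1/var1 + 1/var2)
   = 7.6923 / (7.6923 + 4.0) = 0.6579
w2 = 1 - w1 = 0.3421
fused = w1*s1 + w2*s2 = 8.6184 + 8.45
= 17.0684 m


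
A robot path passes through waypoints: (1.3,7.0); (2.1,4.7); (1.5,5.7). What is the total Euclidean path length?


Segment lengths:
  seg1 = sqrt((0.8)^2 + (-2.3)^2) = 2.4352
  seg2 = sqrt((-0.6)^2 + (1.0)^2) = 1.1662
Total = 3.6013


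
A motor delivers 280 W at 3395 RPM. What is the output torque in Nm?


omega = 3395 * 2*pi/60 = 355.5236 rad/s
tau = P / omega = 280 / 355.5236
= 0.7876 Nm


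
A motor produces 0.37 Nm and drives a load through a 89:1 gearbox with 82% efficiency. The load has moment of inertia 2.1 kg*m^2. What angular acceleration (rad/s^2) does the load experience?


tau_out = tau_motor * N * eta
= 0.37 * 89 * 0.82 = 27.0026 Nm
alpha = tau_out / I = 27.0026 / 2.1
= 12.8584 rad/s^2


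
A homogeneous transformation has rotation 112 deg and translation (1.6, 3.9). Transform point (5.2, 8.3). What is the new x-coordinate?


x' = cos(theta)*px - sin(theta)*py + tx
= -0.3746*5.2 - 0.9272*8.3 + 1.6
= -8.0436


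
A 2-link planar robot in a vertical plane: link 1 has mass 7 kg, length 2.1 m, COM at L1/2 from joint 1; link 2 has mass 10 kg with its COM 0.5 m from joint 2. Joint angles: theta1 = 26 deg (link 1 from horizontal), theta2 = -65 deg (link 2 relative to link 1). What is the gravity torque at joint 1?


Horizontal distance from joint 1 to link-1 COM:
  x_c1 = (L1/2)*cos(t1) = 1.05 * 0.8988 = 0.9437 m
Horizontal distance from joint 1 to link-2 COM:
  x_c2 = L1*cos(t1) + Lc2*cos(t1+t2)
       = 2.1*0.8988 + 0.5*0.7771 = 2.276 m
tau1 = m1*g*x_c1 + m2*g*x_c2
     = 7*9.81*0.9437 + 10*9.81*2.276
     = 64.8062 + 223.2796
     = 288.0858 Nm


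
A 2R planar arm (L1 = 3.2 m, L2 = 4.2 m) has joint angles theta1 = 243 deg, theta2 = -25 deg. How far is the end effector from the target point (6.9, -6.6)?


End effector via forward kinematics:
x = L1*cos(t1) + L2*cos(t1+t2) = -4.7624
y = L1*sin(t1) + L2*sin(t1+t2) = -5.437
Distance to target:
d = sqrt((6.9 - -4.7624)^2 + (-6.6 - -5.437)^2)
= sqrt(136.0119 + 1.3526)
= 11.7203 m


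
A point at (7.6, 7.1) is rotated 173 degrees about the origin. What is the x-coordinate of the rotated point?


x' = x*cos(theta) - y*sin(theta)
cos(173 deg) = -0.9925, sin(173 deg) = 0.1219
x' = 7.6 * -0.9925 - 7.1 * 0.1219
= -7.5434 - 0.8653
= -8.4086


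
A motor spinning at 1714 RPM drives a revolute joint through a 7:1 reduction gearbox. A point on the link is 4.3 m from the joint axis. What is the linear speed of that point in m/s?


omega_motor = 1714 * 2*pi/60 = 179.4897 rad/s
omega_joint = omega_motor / 7 = 25.6414 rad/s
v = omega_joint * r = 25.6414 * 4.3
= 110.2579 m/s


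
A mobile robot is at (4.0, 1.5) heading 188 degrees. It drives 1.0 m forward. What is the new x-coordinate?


x_new = x0 + d*cos(theta)
= 4.0 + 1.0*cos(188)
= 4.0 + -0.9903
= 3.0097


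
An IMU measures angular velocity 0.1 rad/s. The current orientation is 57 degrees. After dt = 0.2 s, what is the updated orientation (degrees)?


delta_theta = w * dt = 0.1 * 0.2 = 0.02 rad
= 1.1459 deg
theta_new = 57 + 1.1459 = 58.1459 deg


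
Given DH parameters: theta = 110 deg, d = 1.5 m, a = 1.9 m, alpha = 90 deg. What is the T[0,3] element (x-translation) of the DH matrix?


T[0,3] = a * cos(theta)
= 1.9 * cos(110 deg)
= 1.9 * -0.342
= -0.6498


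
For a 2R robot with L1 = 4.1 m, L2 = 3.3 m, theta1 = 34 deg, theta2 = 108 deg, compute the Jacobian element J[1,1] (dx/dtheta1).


J[1,1] = -L1*sin(t1) - L2*sin(t1+t2)
= -4.1*sin(34) - 3.3*sin(142)
= -4.3244


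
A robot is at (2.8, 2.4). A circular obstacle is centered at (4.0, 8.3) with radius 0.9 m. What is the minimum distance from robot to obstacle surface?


center_dist = sqrt((2.8-4.0)^2 + (2.4-8.3)^2)
= sqrt(1.44 + 34.81)
= 6.0208
min_dist = center_dist - radius = 6.0208 - 0.9 = 5.1208 m


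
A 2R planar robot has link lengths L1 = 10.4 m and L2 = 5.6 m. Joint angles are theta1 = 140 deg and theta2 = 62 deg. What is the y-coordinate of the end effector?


Convert angles to radians: theta1 = 2.4435, theta2 = 1.0821
y = L1*sin(theta1) + L2*sin(theta1+theta2)
y = 6.685 + -2.0978
y = 4.5872


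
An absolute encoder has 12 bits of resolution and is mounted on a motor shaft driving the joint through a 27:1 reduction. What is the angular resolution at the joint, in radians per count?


counts = 2^12 = 4096
effective counts at joint = 4096 * 27 = 110592
resolution = 2*pi / 110592
= 5.6814e-05 rad/count


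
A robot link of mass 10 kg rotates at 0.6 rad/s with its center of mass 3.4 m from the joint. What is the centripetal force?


F = m * omega^2 * r
= 10 * 0.6^2 * 3.4
= 10 * 0.36 * 3.4
= 12.24 N


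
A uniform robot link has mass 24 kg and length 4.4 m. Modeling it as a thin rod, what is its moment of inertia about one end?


I = (1/3) * m * L^2
= (1/3) * 24 * 4.4^2
= 0.333333 * 24 * 19.36
= 154.88 kg*m^2


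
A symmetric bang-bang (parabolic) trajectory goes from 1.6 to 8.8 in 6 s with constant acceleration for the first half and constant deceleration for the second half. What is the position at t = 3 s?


Symmetric rest-to-rest: each phase covers (pf-p0)/2 in time T/2. 0.5*a*(T/2)^2 = (pf-p0)/2 => a = 4*(pf-p0)/T^2
a = 4*(8.8-1.6)/6^2 = 0.8
t = 3 is in the acceleration phase (t <= T/2).
p = p0 + 0.5*a*t^2 = 1.6 + 0.5*0.8*3^2
= 5.2


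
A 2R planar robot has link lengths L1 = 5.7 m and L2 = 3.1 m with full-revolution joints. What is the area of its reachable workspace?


r_max = L1 + L2 = 8.8 m
r_min = |L1 - L2| = 2.6 m
Area = pi*(r_max^2 - r_min^2)
= pi*(77.44 - 6.76)
= pi * 70.68
= 222.0478 m^2


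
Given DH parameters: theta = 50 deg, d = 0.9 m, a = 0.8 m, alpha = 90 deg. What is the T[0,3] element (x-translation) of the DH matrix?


T[0,3] = a * cos(theta)
= 0.8 * cos(50 deg)
= 0.8 * 0.6428
= 0.5142


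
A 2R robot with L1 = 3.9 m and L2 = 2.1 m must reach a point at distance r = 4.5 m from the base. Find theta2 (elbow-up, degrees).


cos(theta2) = (r^2 - L1^2 - L2^2) / (2*L1*L2)
cos(theta2) = (20.25 - 15.21 - 4.41) / 16.38
cos(theta2) = 0.038462
theta2 = 87.7958 degrees


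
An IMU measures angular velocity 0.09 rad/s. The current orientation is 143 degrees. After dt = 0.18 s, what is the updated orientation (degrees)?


delta_theta = w * dt = 0.09 * 0.18 = 0.0162 rad
= 0.9282 deg
theta_new = 143 + 0.9282 = 143.9282 deg


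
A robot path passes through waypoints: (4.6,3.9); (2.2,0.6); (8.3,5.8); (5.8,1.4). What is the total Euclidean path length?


Segment lengths:
  seg1 = sqrt((-2.4)^2 + (-3.3)^2) = 4.0804
  seg2 = sqrt((6.1)^2 + (5.2)^2) = 8.0156
  seg3 = sqrt((-2.5)^2 + (-4.4)^2) = 5.0606
Total = 17.1567


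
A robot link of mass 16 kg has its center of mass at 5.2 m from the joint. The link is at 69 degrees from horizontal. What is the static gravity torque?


tau = m*g*L*cos(angle)
= 16 * 9.81 * 5.2 * cos(69 deg)
= 16 * 9.81 * 5.2 * 0.3584
= 292.4971 Nm


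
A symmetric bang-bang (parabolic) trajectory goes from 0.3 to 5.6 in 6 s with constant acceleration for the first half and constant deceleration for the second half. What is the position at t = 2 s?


Symmetric rest-to-rest: each phase covers (pf-p0)/2 in time T/2. 0.5*a*(T/2)^2 = (pf-p0)/2 => a = 4*(pf-p0)/T^2
a = 4*(5.6-0.3)/6^2 = 0.5889
t = 2 is in the acceleration phase (t <= T/2).
p = p0 + 0.5*a*t^2 = 0.3 + 0.5*0.5889*2^2
= 1.4778


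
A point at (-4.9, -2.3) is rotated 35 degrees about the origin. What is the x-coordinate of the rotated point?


x' = x*cos(theta) - y*sin(theta)
cos(35 deg) = 0.8192, sin(35 deg) = 0.5736
x' = -4.9 * 0.8192 - -2.3 * 0.5736
= -4.0138 - -1.3192
= -2.6946


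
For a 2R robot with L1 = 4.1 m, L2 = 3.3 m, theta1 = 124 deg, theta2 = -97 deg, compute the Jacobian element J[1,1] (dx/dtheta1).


J[1,1] = -L1*sin(t1) - L2*sin(t1+t2)
= -4.1*sin(124) - 3.3*sin(27)
= -4.8972


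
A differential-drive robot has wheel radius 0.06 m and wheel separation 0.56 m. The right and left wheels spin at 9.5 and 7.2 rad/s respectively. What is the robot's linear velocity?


vR = r*wR = 0.06*9.5 = 0.57 m/s
vL = r*wL = 0.06*7.2 = 0.432 m/s
v = (vR+vL)/2 = 0.501 m/s
omega = (vR-vL)/L = 0.2464 rad/s
linear velocity = 0.501 m/s


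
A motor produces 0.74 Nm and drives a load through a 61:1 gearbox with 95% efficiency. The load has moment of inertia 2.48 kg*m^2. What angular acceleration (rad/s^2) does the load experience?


tau_out = tau_motor * N * eta
= 0.74 * 61 * 0.95 = 42.883 Nm
alpha = tau_out / I = 42.883 / 2.48
= 17.2915 rad/s^2


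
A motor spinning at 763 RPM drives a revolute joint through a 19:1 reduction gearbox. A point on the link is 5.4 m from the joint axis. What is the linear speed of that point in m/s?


omega_motor = 763 * 2*pi/60 = 79.9012 rad/s
omega_joint = omega_motor / 19 = 4.2053 rad/s
v = omega_joint * r = 4.2053 * 5.4
= 22.7088 m/s


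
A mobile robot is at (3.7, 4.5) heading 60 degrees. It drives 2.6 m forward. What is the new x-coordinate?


x_new = x0 + d*cos(theta)
= 3.7 + 2.6*cos(60)
= 3.7 + 1.3
= 5.0


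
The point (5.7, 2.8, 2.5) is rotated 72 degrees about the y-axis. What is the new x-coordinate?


Rotation about y-axis: x' = x*cos(theta) + z*sin(theta)
= 5.7 * 0.309 + 2.5 * 0.9511
= 4.139


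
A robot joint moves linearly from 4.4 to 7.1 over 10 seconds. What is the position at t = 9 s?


s = t/T = 9/10 = 0.9
p(t) = p0 + (pf-p0)*s
= 4.4 + (7.1 - 4.4) * 0.9
= 6.83


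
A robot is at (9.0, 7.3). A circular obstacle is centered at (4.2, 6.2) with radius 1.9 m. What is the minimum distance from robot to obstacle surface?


center_dist = sqrt((9.0-4.2)^2 + (7.3-6.2)^2)
= sqrt(23.04 + 1.21)
= 4.9244
min_dist = center_dist - radius = 4.9244 - 1.9 = 3.0244 m


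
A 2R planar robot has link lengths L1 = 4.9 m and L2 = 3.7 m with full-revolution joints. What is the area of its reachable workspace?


r_max = L1 + L2 = 8.6 m
r_min = |L1 - L2| = 1.2 m
Area = pi*(r_max^2 - r_min^2)
= pi*(73.96 - 1.44)
= pi * 72.52
= 227.8283 m^2


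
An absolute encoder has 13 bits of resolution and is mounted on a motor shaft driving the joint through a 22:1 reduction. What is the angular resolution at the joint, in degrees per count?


counts = 2^13 = 8192
effective counts at joint = 8192 * 22 = 180224
resolution = 360 / 180224
= 0.002 deg/count


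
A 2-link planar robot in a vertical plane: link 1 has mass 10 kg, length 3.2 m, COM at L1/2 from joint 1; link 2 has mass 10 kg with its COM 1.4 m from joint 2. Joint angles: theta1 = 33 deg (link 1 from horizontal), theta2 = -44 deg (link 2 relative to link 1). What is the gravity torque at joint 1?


Horizontal distance from joint 1 to link-1 COM:
  x_c1 = (L1/2)*cos(t1) = 1.6 * 0.8387 = 1.3419 m
Horizontal distance from joint 1 to link-2 COM:
  x_c2 = L1*cos(t1) + Lc2*cos(t1+t2)
       = 3.2*0.8387 + 1.4*0.9816 = 4.058 m
tau1 = m1*g*x_c1 + m2*g*x_c2
     = 10*9.81*1.3419 + 10*9.81*4.058
     = 131.6377 + 398.0921
     = 529.7299 Nm


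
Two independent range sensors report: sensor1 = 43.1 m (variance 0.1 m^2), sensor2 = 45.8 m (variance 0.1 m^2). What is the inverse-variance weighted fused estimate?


w1 = (1/var1) / (1/var1 + 1/var2)
   = 10.0 / (10.0 + 10.0) = 0.5
w2 = 1 - w1 = 0.5
fused = w1*s1 + w2*s2 = 21.55 + 22.9
= 44.45 m


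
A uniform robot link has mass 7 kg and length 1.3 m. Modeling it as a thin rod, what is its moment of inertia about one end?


I = (1/3) * m * L^2
= (1/3) * 7 * 1.3^2
= 0.333333 * 7 * 1.69
= 3.9433 kg*m^2


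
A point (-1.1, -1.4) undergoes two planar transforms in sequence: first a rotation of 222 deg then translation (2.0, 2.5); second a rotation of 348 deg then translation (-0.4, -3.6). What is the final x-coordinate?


After transform 1:
x1 = cos(222)*-1.1 - sin(222)*-1.4 + 2.0 = 1.8807
y1 = sin(222)*-1.1 + cos(222)*-1.4 + 2.5 = 4.2764
After transform 2:
x2 = cos(348)*1.8807 - sin(348)*4.2764 + -0.4
= 2.3287


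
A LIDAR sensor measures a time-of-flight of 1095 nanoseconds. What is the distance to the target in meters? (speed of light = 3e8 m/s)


tof = 1095 ns = 1.095e-06 s
dist = c * tof / 2
= 3e8 * 1.095e-06 / 2
= 164.25 m


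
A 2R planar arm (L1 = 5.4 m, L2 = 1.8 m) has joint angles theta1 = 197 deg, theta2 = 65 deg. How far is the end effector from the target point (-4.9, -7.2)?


End effector via forward kinematics:
x = L1*cos(t1) + L2*cos(t1+t2) = -5.4146
y = L1*sin(t1) + L2*sin(t1+t2) = -3.3613
Distance to target:
d = sqrt((-4.9 - -5.4146)^2 + (-7.2 - -3.3613)^2)
= sqrt(0.2648 + 14.7357)
= 3.873 m


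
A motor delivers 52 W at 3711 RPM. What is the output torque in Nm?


omega = 3711 * 2*pi/60 = 388.615 rad/s
tau = P / omega = 52 / 388.615
= 0.1338 Nm


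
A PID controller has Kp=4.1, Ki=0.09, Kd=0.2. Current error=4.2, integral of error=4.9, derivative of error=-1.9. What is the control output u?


u = Kp*e + Ki*int(e) + Kd*de/dt
= 4.1*4.2 + 0.09*4.9 + 0.2*(-1.9)
= 17.22 + 0.441 + -0.38
= 17.281


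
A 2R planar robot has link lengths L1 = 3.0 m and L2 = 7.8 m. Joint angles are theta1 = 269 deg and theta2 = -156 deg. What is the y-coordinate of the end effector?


Convert angles to radians: theta1 = 4.6949, theta2 = -2.7227
y = L1*sin(theta1) + L2*sin(theta1+theta2)
y = -2.9995 + 7.1799
y = 4.1804


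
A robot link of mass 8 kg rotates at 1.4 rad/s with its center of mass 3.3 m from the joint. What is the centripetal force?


F = m * omega^2 * r
= 8 * 1.4^2 * 3.3
= 8 * 1.96 * 3.3
= 51.744 N


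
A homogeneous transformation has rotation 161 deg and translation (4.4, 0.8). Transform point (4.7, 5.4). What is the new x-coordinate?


x' = cos(theta)*px - sin(theta)*py + tx
= -0.9455*4.7 - 0.3256*5.4 + 4.4
= -1.802


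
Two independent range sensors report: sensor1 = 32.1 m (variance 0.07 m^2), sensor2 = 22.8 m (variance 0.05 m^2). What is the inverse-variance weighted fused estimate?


w1 = (1/var1) / (1/var1 + 1/var2)
   = 14.2857 / (14.2857 + 20.0) = 0.4167
w2 = 1 - w1 = 0.5833
fused = w1*s1 + w2*s2 = 13.375 + 13.3
= 26.675 m


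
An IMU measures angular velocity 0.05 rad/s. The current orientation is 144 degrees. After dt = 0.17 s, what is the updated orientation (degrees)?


delta_theta = w * dt = 0.05 * 0.17 = 0.0085 rad
= 0.487 deg
theta_new = 144 + 0.487 = 144.487 deg


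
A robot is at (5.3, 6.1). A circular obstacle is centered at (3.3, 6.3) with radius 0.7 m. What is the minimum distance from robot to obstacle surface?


center_dist = sqrt((5.3-3.3)^2 + (6.1-6.3)^2)
= sqrt(4.0 + 0.04)
= 2.01
min_dist = center_dist - radius = 2.01 - 0.7 = 1.31 m


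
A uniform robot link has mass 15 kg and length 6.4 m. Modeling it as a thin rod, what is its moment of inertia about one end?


I = (1/3) * m * L^2
= (1/3) * 15 * 6.4^2
= 0.333333 * 15 * 40.96
= 204.8 kg*m^2


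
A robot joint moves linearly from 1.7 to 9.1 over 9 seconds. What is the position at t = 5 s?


s = t/T = 5/9 = 0.5556
p(t) = p0 + (pf-p0)*s
= 1.7 + (9.1 - 1.7) * 0.5556
= 5.8111


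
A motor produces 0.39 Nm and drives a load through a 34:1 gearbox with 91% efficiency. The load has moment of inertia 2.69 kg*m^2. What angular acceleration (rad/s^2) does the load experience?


tau_out = tau_motor * N * eta
= 0.39 * 34 * 0.91 = 12.0666 Nm
alpha = tau_out / I = 12.0666 / 2.69
= 4.4857 rad/s^2


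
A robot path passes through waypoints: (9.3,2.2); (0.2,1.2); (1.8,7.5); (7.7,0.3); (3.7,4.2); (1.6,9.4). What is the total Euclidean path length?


Segment lengths:
  seg1 = sqrt((-9.1)^2 + (-1.0)^2) = 9.1548
  seg2 = sqrt((1.6)^2 + (6.3)^2) = 6.5
  seg3 = sqrt((5.9)^2 + (-7.2)^2) = 9.3086
  seg4 = sqrt((-4.0)^2 + (3.9)^2) = 5.5866
  seg5 = sqrt((-2.1)^2 + (5.2)^2) = 5.608
Total = 36.158


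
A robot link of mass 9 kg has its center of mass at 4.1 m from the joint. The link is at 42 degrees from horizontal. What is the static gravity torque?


tau = m*g*L*cos(angle)
= 9 * 9.81 * 4.1 * cos(42 deg)
= 9 * 9.81 * 4.1 * 0.7431
= 269.0103 Nm


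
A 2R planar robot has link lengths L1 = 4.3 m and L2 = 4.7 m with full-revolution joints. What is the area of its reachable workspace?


r_max = L1 + L2 = 9.0 m
r_min = |L1 - L2| = 0.4 m
Area = pi*(r_max^2 - r_min^2)
= pi*(81.0 - 0.16)
= pi * 80.84
= 253.9664 m^2


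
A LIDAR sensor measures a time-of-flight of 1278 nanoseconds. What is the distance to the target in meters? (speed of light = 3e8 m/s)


tof = 1278 ns = 1.278e-06 s
dist = c * tof / 2
= 3e8 * 1.278e-06 / 2
= 191.7 m


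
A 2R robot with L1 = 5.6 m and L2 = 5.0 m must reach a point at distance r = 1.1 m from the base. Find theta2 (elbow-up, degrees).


cos(theta2) = (r^2 - L1^2 - L2^2) / (2*L1*L2)
cos(theta2) = (1.21 - 31.36 - 25.0) / 56.0
cos(theta2) = -0.984821
theta2 = 170.0045 degrees


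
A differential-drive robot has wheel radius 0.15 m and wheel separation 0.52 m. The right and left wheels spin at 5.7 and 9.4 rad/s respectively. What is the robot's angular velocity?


vR = r*wR = 0.15*5.7 = 0.855 m/s
vL = r*wL = 0.15*9.4 = 1.41 m/s
v = (vR+vL)/2 = 1.1325 m/s
omega = (vR-vL)/L = -1.0673 rad/s
angular velocity = -1.0673 rad/s


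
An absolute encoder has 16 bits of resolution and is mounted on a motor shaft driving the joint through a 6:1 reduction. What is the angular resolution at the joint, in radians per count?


counts = 2^16 = 65536
effective counts at joint = 65536 * 6 = 393216
resolution = 2*pi / 393216
= 1.5979e-05 rad/count


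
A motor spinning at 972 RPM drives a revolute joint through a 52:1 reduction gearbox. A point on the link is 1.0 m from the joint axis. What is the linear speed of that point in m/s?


omega_motor = 972 * 2*pi/60 = 101.7876 rad/s
omega_joint = omega_motor / 52 = 1.9575 rad/s
v = omega_joint * r = 1.9575 * 1.0
= 1.9575 m/s


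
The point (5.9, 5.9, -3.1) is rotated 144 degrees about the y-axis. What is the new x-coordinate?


Rotation about y-axis: x' = x*cos(theta) + z*sin(theta)
= 5.9 * -0.809 + -3.1 * 0.5878
= -6.5953


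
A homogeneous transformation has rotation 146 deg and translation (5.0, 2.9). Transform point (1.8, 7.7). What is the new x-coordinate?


x' = cos(theta)*px - sin(theta)*py + tx
= -0.829*1.8 - 0.5592*7.7 + 5.0
= -0.7981


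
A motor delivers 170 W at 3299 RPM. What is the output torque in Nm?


omega = 3299 * 2*pi/60 = 345.4705 rad/s
tau = P / omega = 170 / 345.4705
= 0.4921 Nm


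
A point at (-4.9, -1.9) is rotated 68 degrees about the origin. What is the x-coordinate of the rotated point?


x' = x*cos(theta) - y*sin(theta)
cos(68 deg) = 0.3746, sin(68 deg) = 0.9272
x' = -4.9 * 0.3746 - -1.9 * 0.9272
= -1.8356 - -1.7616
= -0.0739


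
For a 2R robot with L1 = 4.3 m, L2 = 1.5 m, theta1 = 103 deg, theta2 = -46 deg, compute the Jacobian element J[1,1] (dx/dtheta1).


J[1,1] = -L1*sin(t1) - L2*sin(t1+t2)
= -4.3*sin(103) - 1.5*sin(57)
= -5.4478


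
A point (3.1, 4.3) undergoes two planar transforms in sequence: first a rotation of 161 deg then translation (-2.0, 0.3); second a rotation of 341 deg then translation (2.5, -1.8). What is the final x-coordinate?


After transform 1:
x1 = cos(161)*3.1 - sin(161)*4.3 + -2.0 = -6.3311
y1 = sin(161)*3.1 + cos(161)*4.3 + 0.3 = -2.7565
After transform 2:
x2 = cos(341)*-6.3311 - sin(341)*-2.7565 + 2.5
= -4.3835


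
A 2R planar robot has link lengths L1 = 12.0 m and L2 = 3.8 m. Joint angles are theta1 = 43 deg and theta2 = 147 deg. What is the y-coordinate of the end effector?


Convert angles to radians: theta1 = 0.7505, theta2 = 2.5656
y = L1*sin(theta1) + L2*sin(theta1+theta2)
y = 8.184 + -0.6599
y = 7.5241


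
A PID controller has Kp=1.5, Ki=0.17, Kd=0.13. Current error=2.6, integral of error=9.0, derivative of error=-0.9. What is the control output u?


u = Kp*e + Ki*int(e) + Kd*de/dt
= 1.5*2.6 + 0.17*9.0 + 0.13*(-0.9)
= 3.9 + 1.53 + -0.117
= 5.313


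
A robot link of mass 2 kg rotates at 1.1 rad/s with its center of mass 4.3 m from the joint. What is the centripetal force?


F = m * omega^2 * r
= 2 * 1.1^2 * 4.3
= 2 * 1.21 * 4.3
= 10.406 N


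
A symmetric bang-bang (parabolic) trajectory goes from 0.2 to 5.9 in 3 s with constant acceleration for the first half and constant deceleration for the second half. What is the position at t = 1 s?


Symmetric rest-to-rest: each phase covers (pf-p0)/2 in time T/2. 0.5*a*(T/2)^2 = (pf-p0)/2 => a = 4*(pf-p0)/T^2
a = 4*(5.9-0.2)/3^2 = 2.5333
t = 1 is in the acceleration phase (t <= T/2).
p = p0 + 0.5*a*t^2 = 0.2 + 0.5*2.5333*1^2
= 1.4667


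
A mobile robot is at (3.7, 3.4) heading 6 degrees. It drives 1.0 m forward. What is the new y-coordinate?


y_new = y0 + d*sin(theta)
= 3.4 + 1.0*sin(6)
= 3.4 + 0.1045
= 3.5045


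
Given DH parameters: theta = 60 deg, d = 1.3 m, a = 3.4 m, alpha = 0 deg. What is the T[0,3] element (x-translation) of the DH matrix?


T[0,3] = a * cos(theta)
= 3.4 * cos(60 deg)
= 3.4 * 0.5
= 1.7


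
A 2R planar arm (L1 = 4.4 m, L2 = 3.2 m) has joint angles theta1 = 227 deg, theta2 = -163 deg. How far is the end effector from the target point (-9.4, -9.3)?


End effector via forward kinematics:
x = L1*cos(t1) + L2*cos(t1+t2) = -1.598
y = L1*sin(t1) + L2*sin(t1+t2) = -0.3418
Distance to target:
d = sqrt((-9.4 - -1.598)^2 + (-9.3 - -0.3418)^2)
= sqrt(60.8711 + 80.2491)
= 11.8794 m


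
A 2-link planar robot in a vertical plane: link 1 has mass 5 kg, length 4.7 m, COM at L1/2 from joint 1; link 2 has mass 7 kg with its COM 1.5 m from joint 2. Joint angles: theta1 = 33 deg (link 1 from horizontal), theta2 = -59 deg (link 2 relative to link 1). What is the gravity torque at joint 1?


Horizontal distance from joint 1 to link-1 COM:
  x_c1 = (L1/2)*cos(t1) = 2.35 * 0.8387 = 1.9709 m
Horizontal distance from joint 1 to link-2 COM:
  x_c2 = L1*cos(t1) + Lc2*cos(t1+t2)
       = 4.7*0.8387 + 1.5*0.8988 = 5.2899 m
tau1 = m1*g*x_c1 + m2*g*x_c2
     = 5*9.81*1.9709 + 7*9.81*5.2899
     = 96.6715 + 363.2604
     = 459.9318 Nm


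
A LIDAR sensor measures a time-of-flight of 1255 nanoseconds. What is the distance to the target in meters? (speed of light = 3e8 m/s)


tof = 1255 ns = 1.255e-06 s
dist = c * tof / 2
= 3e8 * 1.255e-06 / 2
= 188.25 m


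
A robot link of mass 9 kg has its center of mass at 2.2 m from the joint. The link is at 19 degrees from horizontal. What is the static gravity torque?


tau = m*g*L*cos(angle)
= 9 * 9.81 * 2.2 * cos(19 deg)
= 9 * 9.81 * 2.2 * 0.9455
= 183.6556 Nm


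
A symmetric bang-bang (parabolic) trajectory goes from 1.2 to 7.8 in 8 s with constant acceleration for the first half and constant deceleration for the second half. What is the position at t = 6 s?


Symmetric rest-to-rest: each phase covers (pf-p0)/2 in time T/2. 0.5*a*(T/2)^2 = (pf-p0)/2 => a = 4*(pf-p0)/T^2
a = 4*(7.8-1.2)/8^2 = 0.4125
t = 6 is in the deceleration phase (t > T/2).
p = pf - 0.5*a*(T-t)^2 = 7.8 - 0.5*0.4125*2^2
= 6.975


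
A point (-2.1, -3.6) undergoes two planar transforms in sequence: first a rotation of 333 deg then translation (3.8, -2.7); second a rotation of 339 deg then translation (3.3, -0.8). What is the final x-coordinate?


After transform 1:
x1 = cos(333)*-2.1 - sin(333)*-3.6 + 3.8 = 0.2945
y1 = sin(333)*-2.1 + cos(333)*-3.6 + -2.7 = -4.9542
After transform 2:
x2 = cos(339)*0.2945 - sin(339)*-4.9542 + 3.3
= 1.7995


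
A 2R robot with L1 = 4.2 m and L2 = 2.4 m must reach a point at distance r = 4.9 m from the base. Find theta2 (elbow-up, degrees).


cos(theta2) = (r^2 - L1^2 - L2^2) / (2*L1*L2)
cos(theta2) = (24.01 - 17.64 - 5.76) / 20.16
cos(theta2) = 0.030258
theta2 = 88.2661 degrees


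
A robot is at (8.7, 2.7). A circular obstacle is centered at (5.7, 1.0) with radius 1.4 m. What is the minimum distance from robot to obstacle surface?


center_dist = sqrt((8.7-5.7)^2 + (2.7-1.0)^2)
= sqrt(9.0 + 2.89)
= 3.4482
min_dist = center_dist - radius = 3.4482 - 1.4 = 2.0482 m


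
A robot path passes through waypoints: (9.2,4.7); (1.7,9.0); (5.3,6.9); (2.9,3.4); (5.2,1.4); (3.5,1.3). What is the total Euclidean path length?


Segment lengths:
  seg1 = sqrt((-7.5)^2 + (4.3)^2) = 8.6452
  seg2 = sqrt((3.6)^2 + (-2.1)^2) = 4.1677
  seg3 = sqrt((-2.4)^2 + (-3.5)^2) = 4.2438
  seg4 = sqrt((2.3)^2 + (-2.0)^2) = 3.048
  seg5 = sqrt((-1.7)^2 + (-0.1)^2) = 1.7029
Total = 21.8077


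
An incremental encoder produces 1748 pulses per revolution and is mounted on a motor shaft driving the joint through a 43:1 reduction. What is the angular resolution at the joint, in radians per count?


counts per rev = 1748
effective counts at joint = 1748 * 43 = 75164
resolution = 2*pi / 75164
= 8.3593e-05 rad/count


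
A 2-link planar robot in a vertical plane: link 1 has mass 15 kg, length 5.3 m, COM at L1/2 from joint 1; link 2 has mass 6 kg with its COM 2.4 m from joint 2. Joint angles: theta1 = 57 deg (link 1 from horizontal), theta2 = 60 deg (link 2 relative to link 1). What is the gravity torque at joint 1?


Horizontal distance from joint 1 to link-1 COM:
  x_c1 = (L1/2)*cos(t1) = 2.65 * 0.5446 = 1.4433 m
Horizontal distance from joint 1 to link-2 COM:
  x_c2 = L1*cos(t1) + Lc2*cos(t1+t2)
       = 5.3*0.5446 + 2.4*-0.454 = 1.797 m
tau1 = m1*g*x_c1 + m2*g*x_c2
     = 15*9.81*1.4433 + 6*9.81*1.797
     = 212.3806 + 105.772
     = 318.1526 Nm


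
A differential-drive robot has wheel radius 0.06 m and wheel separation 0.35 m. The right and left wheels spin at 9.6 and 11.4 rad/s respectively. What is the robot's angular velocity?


vR = r*wR = 0.06*9.6 = 0.576 m/s
vL = r*wL = 0.06*11.4 = 0.684 m/s
v = (vR+vL)/2 = 0.63 m/s
omega = (vR-vL)/L = -0.3086 rad/s
angular velocity = -0.3086 rad/s


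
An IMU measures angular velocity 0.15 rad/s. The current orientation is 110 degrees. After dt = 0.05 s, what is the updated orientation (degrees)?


delta_theta = w * dt = 0.15 * 0.05 = 0.0075 rad
= 0.4297 deg
theta_new = 110 + 0.4297 = 110.4297 deg


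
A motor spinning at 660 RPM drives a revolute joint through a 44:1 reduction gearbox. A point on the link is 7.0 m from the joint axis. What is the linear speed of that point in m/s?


omega_motor = 660 * 2*pi/60 = 69.115 rad/s
omega_joint = omega_motor / 44 = 1.5708 rad/s
v = omega_joint * r = 1.5708 * 7.0
= 10.9956 m/s


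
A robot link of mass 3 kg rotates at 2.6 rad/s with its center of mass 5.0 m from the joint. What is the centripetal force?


F = m * omega^2 * r
= 3 * 2.6^2 * 5.0
= 3 * 6.76 * 5.0
= 101.4 N


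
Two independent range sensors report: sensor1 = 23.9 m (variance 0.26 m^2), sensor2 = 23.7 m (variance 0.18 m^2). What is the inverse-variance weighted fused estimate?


w1 = (1/var1) / (1/var1 + 1/var2)
   = 3.8462 / (3.8462 + 5.5556) = 0.4091
w2 = 1 - w1 = 0.5909
fused = w1*s1 + w2*s2 = 9.7773 + 14.0045
= 23.7818 m


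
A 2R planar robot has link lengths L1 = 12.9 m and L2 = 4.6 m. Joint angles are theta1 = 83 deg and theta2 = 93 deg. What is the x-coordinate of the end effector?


Convert angles to radians: theta1 = 1.4486, theta2 = 1.6232
x = L1*cos(theta1) + L2*cos(theta1+theta2)
x = 1.5721 + -4.5888
x = -3.0167


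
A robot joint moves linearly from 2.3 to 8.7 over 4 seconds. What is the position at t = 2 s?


s = t/T = 2/4 = 0.5
p(t) = p0 + (pf-p0)*s
= 2.3 + (8.7 - 2.3) * 0.5
= 5.5


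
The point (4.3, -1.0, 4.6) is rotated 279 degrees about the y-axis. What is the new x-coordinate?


Rotation about y-axis: x' = x*cos(theta) + z*sin(theta)
= 4.3 * 0.1564 + 4.6 * -0.9877
= -3.8707


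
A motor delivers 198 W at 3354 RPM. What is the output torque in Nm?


omega = 3354 * 2*pi/60 = 351.2301 rad/s
tau = P / omega = 198 / 351.2301
= 0.5637 Nm


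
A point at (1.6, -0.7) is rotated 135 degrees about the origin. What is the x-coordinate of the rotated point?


x' = x*cos(theta) - y*sin(theta)
cos(135 deg) = -0.7071, sin(135 deg) = 0.7071
x' = 1.6 * -0.7071 - -0.7 * 0.7071
= -1.1314 - -0.495
= -0.6364


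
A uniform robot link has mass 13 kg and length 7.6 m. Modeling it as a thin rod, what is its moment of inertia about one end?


I = (1/3) * m * L^2
= (1/3) * 13 * 7.6^2
= 0.333333 * 13 * 57.76
= 250.2933 kg*m^2


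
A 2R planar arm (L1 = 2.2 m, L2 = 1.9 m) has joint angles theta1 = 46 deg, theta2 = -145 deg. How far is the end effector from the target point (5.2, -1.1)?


End effector via forward kinematics:
x = L1*cos(t1) + L2*cos(t1+t2) = 1.231
y = L1*sin(t1) + L2*sin(t1+t2) = -0.2941
Distance to target:
d = sqrt((5.2 - 1.231)^2 + (-1.1 - -0.2941)^2)
= sqrt(15.7528 + 0.6495)
= 4.05 m


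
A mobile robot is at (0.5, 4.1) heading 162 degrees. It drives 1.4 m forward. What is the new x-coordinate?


x_new = x0 + d*cos(theta)
= 0.5 + 1.4*cos(162)
= 0.5 + -1.3315
= -0.8315


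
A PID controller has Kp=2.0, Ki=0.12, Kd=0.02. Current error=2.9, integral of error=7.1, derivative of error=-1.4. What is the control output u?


u = Kp*e + Ki*int(e) + Kd*de/dt
= 2.0*2.9 + 0.12*7.1 + 0.02*(-1.4)
= 5.8 + 0.852 + -0.028
= 6.624


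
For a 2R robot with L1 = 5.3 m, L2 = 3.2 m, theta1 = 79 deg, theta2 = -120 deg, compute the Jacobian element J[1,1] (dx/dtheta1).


J[1,1] = -L1*sin(t1) - L2*sin(t1+t2)
= -5.3*sin(79) - 3.2*sin(-41)
= -3.1032


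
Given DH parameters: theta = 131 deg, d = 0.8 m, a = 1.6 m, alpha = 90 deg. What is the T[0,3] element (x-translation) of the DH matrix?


T[0,3] = a * cos(theta)
= 1.6 * cos(131 deg)
= 1.6 * -0.6561
= -1.0497


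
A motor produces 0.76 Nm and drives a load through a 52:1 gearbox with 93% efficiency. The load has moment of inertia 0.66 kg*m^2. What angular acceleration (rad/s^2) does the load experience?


tau_out = tau_motor * N * eta
= 0.76 * 52 * 0.93 = 36.7536 Nm
alpha = tau_out / I = 36.7536 / 0.66
= 55.6873 rad/s^2


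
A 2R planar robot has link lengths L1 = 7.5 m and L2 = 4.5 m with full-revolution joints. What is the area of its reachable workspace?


r_max = L1 + L2 = 12.0 m
r_min = |L1 - L2| = 3.0 m
Area = pi*(r_max^2 - r_min^2)
= pi*(144.0 - 9.0)
= pi * 135.0
= 424.115 m^2


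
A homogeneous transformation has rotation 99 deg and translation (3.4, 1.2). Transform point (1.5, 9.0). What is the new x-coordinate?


x' = cos(theta)*px - sin(theta)*py + tx
= -0.1564*1.5 - 0.9877*9.0 + 3.4
= -5.7238


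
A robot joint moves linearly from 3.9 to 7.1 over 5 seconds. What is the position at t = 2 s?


s = t/T = 2/5 = 0.4
p(t) = p0 + (pf-p0)*s
= 3.9 + (7.1 - 3.9) * 0.4
= 5.18


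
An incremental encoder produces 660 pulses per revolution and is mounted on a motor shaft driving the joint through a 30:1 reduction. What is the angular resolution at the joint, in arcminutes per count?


counts per rev = 660
effective counts at joint = 660 * 30 = 19800
resolution = 360*60 / 19800
= 1.0909 arcmin/count


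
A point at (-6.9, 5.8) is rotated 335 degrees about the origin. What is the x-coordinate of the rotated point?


x' = x*cos(theta) - y*sin(theta)
cos(335 deg) = 0.9063, sin(335 deg) = -0.4226
x' = -6.9 * 0.9063 - 5.8 * -0.4226
= -6.2535 - -2.4512
= -3.8023


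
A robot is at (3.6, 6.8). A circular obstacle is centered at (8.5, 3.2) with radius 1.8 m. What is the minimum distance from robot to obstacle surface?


center_dist = sqrt((3.6-8.5)^2 + (6.8-3.2)^2)
= sqrt(24.01 + 12.96)
= 6.0803
min_dist = center_dist - radius = 6.0803 - 1.8 = 4.2803 m


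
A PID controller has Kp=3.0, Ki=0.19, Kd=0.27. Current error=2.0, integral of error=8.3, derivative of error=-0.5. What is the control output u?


u = Kp*e + Ki*int(e) + Kd*de/dt
= 3.0*2.0 + 0.19*8.3 + 0.27*(-0.5)
= 6.0 + 1.577 + -0.135
= 7.442


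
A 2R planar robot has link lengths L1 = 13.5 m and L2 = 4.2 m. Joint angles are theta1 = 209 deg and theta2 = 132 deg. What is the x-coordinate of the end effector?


Convert angles to radians: theta1 = 3.6477, theta2 = 2.3038
x = L1*cos(theta1) + L2*cos(theta1+theta2)
x = -11.8074 + 3.9712
x = -7.8362


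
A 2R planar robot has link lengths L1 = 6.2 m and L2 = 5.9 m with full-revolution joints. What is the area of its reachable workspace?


r_max = L1 + L2 = 12.1 m
r_min = |L1 - L2| = 0.3 m
Area = pi*(r_max^2 - r_min^2)
= pi*(146.41 - 0.09)
= pi * 146.32
= 459.6778 m^2


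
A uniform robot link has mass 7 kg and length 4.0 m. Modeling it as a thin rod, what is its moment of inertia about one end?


I = (1/3) * m * L^2
= (1/3) * 7 * 4.0^2
= 0.333333 * 7 * 16.0
= 37.3333 kg*m^2


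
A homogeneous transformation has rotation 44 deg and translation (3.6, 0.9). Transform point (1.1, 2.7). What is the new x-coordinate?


x' = cos(theta)*px - sin(theta)*py + tx
= 0.7193*1.1 - 0.6947*2.7 + 3.6
= 2.5157


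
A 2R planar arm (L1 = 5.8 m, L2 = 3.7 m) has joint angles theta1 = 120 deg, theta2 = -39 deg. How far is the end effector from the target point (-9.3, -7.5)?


End effector via forward kinematics:
x = L1*cos(t1) + L2*cos(t1+t2) = -2.3212
y = L1*sin(t1) + L2*sin(t1+t2) = 8.6774
Distance to target:
d = sqrt((-9.3 - -2.3212)^2 + (-7.5 - 8.6774)^2)
= sqrt(48.7038 + 261.7081)
= 17.6185 m


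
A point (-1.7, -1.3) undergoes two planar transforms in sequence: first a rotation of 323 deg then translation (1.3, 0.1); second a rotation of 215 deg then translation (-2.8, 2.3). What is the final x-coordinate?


After transform 1:
x1 = cos(323)*-1.7 - sin(323)*-1.3 + 1.3 = -0.84
y1 = sin(323)*-1.7 + cos(323)*-1.3 + 0.1 = 0.0849
After transform 2:
x2 = cos(215)*-0.84 - sin(215)*0.0849 + -2.8
= -2.0632


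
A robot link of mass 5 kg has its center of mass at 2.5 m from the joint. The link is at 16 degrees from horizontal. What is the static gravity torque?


tau = m*g*L*cos(angle)
= 5 * 9.81 * 2.5 * cos(16 deg)
= 5 * 9.81 * 2.5 * 0.9613
= 117.8747 Nm


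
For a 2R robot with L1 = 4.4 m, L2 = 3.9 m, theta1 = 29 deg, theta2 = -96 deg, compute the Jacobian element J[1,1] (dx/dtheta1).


J[1,1] = -L1*sin(t1) - L2*sin(t1+t2)
= -4.4*sin(29) - 3.9*sin(-67)
= 1.4568


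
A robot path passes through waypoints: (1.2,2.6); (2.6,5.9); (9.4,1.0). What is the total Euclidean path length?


Segment lengths:
  seg1 = sqrt((1.4)^2 + (3.3)^2) = 3.5847
  seg2 = sqrt((6.8)^2 + (-4.9)^2) = 8.3815
Total = 11.9662


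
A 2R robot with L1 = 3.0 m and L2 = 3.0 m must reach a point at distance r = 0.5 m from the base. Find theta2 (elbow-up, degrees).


cos(theta2) = (r^2 - L1^2 - L2^2) / (2*L1*L2)
cos(theta2) = (0.25 - 9.0 - 9.0) / 18.0
cos(theta2) = -0.986111
theta2 = 170.4396 degrees


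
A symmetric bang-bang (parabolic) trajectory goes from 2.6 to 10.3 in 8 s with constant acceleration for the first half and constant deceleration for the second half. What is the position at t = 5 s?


Symmetric rest-to-rest: each phase covers (pf-p0)/2 in time T/2. 0.5*a*(T/2)^2 = (pf-p0)/2 => a = 4*(pf-p0)/T^2
a = 4*(10.3-2.6)/8^2 = 0.4813
t = 5 is in the deceleration phase (t > T/2).
p = pf - 0.5*a*(T-t)^2 = 10.3 - 0.5*0.4813*3^2
= 8.1344


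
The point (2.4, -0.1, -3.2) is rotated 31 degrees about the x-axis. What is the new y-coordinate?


Rotation about x-axis: y' = y*cos(theta) - z*sin(theta)
= -0.1 * 0.8572 - -3.2 * 0.515
= 1.5624


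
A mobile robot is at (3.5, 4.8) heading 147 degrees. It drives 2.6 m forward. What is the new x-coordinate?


x_new = x0 + d*cos(theta)
= 3.5 + 2.6*cos(147)
= 3.5 + -2.1805
= 1.3195


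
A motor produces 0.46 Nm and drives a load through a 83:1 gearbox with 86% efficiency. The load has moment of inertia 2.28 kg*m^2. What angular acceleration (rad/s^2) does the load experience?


tau_out = tau_motor * N * eta
= 0.46 * 83 * 0.86 = 32.8348 Nm
alpha = tau_out / I = 32.8348 / 2.28
= 14.4012 rad/s^2


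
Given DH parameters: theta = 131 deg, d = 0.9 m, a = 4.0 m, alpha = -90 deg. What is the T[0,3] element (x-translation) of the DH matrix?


T[0,3] = a * cos(theta)
= 4.0 * cos(131 deg)
= 4.0 * -0.6561
= -2.6242


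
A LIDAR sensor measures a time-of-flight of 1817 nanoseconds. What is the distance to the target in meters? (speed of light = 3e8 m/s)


tof = 1817 ns = 1.817e-06 s
dist = c * tof / 2
= 3e8 * 1.817e-06 / 2
= 272.55 m


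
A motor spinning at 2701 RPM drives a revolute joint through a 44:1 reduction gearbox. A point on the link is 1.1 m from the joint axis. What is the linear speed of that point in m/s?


omega_motor = 2701 * 2*pi/60 = 282.8481 rad/s
omega_joint = omega_motor / 44 = 6.4284 rad/s
v = omega_joint * r = 6.4284 * 1.1
= 7.0712 m/s
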